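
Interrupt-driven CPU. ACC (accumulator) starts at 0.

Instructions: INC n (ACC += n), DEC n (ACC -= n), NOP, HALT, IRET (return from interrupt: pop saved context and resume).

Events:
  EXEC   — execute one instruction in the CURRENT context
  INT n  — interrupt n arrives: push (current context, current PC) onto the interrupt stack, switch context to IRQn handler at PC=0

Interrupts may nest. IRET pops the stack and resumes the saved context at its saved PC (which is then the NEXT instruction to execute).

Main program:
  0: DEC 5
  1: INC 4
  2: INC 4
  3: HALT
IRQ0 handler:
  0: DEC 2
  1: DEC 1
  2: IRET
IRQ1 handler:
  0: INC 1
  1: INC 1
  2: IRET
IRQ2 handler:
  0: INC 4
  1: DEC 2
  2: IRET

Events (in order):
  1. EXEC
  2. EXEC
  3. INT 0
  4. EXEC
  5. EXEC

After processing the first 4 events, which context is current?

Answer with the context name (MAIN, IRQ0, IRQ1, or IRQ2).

Answer: IRQ0

Derivation:
Event 1 (EXEC): [MAIN] PC=0: DEC 5 -> ACC=-5
Event 2 (EXEC): [MAIN] PC=1: INC 4 -> ACC=-1
Event 3 (INT 0): INT 0 arrives: push (MAIN, PC=2), enter IRQ0 at PC=0 (depth now 1)
Event 4 (EXEC): [IRQ0] PC=0: DEC 2 -> ACC=-3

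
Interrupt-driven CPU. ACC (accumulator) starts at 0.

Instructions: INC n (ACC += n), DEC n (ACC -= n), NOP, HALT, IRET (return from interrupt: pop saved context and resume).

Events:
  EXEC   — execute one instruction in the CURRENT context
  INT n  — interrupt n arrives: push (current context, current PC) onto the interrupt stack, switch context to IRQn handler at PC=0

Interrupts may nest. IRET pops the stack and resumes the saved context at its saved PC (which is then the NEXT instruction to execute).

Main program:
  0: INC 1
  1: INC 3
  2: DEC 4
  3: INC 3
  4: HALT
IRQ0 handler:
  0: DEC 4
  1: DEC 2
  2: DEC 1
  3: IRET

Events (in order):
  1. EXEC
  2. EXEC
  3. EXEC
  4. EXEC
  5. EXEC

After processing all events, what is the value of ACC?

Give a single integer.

Event 1 (EXEC): [MAIN] PC=0: INC 1 -> ACC=1
Event 2 (EXEC): [MAIN] PC=1: INC 3 -> ACC=4
Event 3 (EXEC): [MAIN] PC=2: DEC 4 -> ACC=0
Event 4 (EXEC): [MAIN] PC=3: INC 3 -> ACC=3
Event 5 (EXEC): [MAIN] PC=4: HALT

Answer: 3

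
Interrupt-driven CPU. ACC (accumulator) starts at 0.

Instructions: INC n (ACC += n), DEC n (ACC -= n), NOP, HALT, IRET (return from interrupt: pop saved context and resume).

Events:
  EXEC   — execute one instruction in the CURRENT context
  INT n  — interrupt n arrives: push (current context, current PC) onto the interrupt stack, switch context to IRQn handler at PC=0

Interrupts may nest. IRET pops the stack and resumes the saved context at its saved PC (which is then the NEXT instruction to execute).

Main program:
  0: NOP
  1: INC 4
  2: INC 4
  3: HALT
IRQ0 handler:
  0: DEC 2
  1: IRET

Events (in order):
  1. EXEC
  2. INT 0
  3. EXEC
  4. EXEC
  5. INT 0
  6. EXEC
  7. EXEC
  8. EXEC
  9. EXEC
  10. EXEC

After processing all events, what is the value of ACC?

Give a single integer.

Answer: 4

Derivation:
Event 1 (EXEC): [MAIN] PC=0: NOP
Event 2 (INT 0): INT 0 arrives: push (MAIN, PC=1), enter IRQ0 at PC=0 (depth now 1)
Event 3 (EXEC): [IRQ0] PC=0: DEC 2 -> ACC=-2
Event 4 (EXEC): [IRQ0] PC=1: IRET -> resume MAIN at PC=1 (depth now 0)
Event 5 (INT 0): INT 0 arrives: push (MAIN, PC=1), enter IRQ0 at PC=0 (depth now 1)
Event 6 (EXEC): [IRQ0] PC=0: DEC 2 -> ACC=-4
Event 7 (EXEC): [IRQ0] PC=1: IRET -> resume MAIN at PC=1 (depth now 0)
Event 8 (EXEC): [MAIN] PC=1: INC 4 -> ACC=0
Event 9 (EXEC): [MAIN] PC=2: INC 4 -> ACC=4
Event 10 (EXEC): [MAIN] PC=3: HALT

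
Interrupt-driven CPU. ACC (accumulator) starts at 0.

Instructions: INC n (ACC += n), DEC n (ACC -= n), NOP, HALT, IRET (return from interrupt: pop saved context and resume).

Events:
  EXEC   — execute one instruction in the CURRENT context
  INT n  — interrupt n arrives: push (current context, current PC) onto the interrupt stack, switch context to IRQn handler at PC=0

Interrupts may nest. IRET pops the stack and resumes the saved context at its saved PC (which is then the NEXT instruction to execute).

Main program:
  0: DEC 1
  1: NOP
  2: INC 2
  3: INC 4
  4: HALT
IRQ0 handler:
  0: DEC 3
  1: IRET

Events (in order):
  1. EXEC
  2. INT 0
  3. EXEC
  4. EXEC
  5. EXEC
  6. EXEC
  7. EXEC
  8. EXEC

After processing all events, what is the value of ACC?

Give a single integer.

Answer: 2

Derivation:
Event 1 (EXEC): [MAIN] PC=0: DEC 1 -> ACC=-1
Event 2 (INT 0): INT 0 arrives: push (MAIN, PC=1), enter IRQ0 at PC=0 (depth now 1)
Event 3 (EXEC): [IRQ0] PC=0: DEC 3 -> ACC=-4
Event 4 (EXEC): [IRQ0] PC=1: IRET -> resume MAIN at PC=1 (depth now 0)
Event 5 (EXEC): [MAIN] PC=1: NOP
Event 6 (EXEC): [MAIN] PC=2: INC 2 -> ACC=-2
Event 7 (EXEC): [MAIN] PC=3: INC 4 -> ACC=2
Event 8 (EXEC): [MAIN] PC=4: HALT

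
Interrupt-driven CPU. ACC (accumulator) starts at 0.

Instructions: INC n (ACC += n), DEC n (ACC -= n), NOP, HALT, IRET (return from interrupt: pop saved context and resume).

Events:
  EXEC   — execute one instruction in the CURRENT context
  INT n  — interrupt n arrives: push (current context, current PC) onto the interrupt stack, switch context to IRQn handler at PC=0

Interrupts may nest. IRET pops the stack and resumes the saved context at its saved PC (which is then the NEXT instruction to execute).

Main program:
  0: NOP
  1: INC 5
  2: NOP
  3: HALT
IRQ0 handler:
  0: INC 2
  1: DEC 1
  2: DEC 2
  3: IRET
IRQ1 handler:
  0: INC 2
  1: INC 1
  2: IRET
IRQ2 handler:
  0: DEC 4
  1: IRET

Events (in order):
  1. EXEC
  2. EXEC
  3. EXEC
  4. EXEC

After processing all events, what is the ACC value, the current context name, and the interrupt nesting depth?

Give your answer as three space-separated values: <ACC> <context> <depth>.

Answer: 5 MAIN 0

Derivation:
Event 1 (EXEC): [MAIN] PC=0: NOP
Event 2 (EXEC): [MAIN] PC=1: INC 5 -> ACC=5
Event 3 (EXEC): [MAIN] PC=2: NOP
Event 4 (EXEC): [MAIN] PC=3: HALT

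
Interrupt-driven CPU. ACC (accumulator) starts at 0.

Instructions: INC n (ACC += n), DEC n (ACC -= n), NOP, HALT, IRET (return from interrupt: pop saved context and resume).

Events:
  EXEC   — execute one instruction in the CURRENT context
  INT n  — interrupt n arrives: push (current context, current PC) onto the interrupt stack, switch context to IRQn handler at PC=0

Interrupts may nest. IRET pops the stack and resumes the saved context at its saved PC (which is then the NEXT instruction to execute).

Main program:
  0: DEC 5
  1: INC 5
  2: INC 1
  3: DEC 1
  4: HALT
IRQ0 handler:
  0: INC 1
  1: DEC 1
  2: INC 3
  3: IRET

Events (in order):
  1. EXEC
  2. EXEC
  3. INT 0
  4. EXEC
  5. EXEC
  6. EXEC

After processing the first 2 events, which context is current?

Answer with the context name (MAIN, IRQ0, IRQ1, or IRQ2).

Answer: MAIN

Derivation:
Event 1 (EXEC): [MAIN] PC=0: DEC 5 -> ACC=-5
Event 2 (EXEC): [MAIN] PC=1: INC 5 -> ACC=0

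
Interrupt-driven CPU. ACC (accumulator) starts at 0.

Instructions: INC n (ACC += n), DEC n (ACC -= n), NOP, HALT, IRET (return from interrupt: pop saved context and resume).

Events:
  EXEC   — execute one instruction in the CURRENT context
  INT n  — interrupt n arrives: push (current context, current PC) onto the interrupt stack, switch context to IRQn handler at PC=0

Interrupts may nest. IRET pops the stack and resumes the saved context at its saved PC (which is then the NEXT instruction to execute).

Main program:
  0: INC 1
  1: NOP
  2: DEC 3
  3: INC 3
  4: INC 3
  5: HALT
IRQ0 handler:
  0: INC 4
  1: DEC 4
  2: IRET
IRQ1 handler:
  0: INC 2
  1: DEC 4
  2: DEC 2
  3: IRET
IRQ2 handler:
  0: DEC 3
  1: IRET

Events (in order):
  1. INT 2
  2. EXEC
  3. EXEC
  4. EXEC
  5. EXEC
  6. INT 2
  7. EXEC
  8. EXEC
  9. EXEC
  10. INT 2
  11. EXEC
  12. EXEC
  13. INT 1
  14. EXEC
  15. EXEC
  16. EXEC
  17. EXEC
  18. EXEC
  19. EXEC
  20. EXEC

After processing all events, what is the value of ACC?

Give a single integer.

Answer: -9

Derivation:
Event 1 (INT 2): INT 2 arrives: push (MAIN, PC=0), enter IRQ2 at PC=0 (depth now 1)
Event 2 (EXEC): [IRQ2] PC=0: DEC 3 -> ACC=-3
Event 3 (EXEC): [IRQ2] PC=1: IRET -> resume MAIN at PC=0 (depth now 0)
Event 4 (EXEC): [MAIN] PC=0: INC 1 -> ACC=-2
Event 5 (EXEC): [MAIN] PC=1: NOP
Event 6 (INT 2): INT 2 arrives: push (MAIN, PC=2), enter IRQ2 at PC=0 (depth now 1)
Event 7 (EXEC): [IRQ2] PC=0: DEC 3 -> ACC=-5
Event 8 (EXEC): [IRQ2] PC=1: IRET -> resume MAIN at PC=2 (depth now 0)
Event 9 (EXEC): [MAIN] PC=2: DEC 3 -> ACC=-8
Event 10 (INT 2): INT 2 arrives: push (MAIN, PC=3), enter IRQ2 at PC=0 (depth now 1)
Event 11 (EXEC): [IRQ2] PC=0: DEC 3 -> ACC=-11
Event 12 (EXEC): [IRQ2] PC=1: IRET -> resume MAIN at PC=3 (depth now 0)
Event 13 (INT 1): INT 1 arrives: push (MAIN, PC=3), enter IRQ1 at PC=0 (depth now 1)
Event 14 (EXEC): [IRQ1] PC=0: INC 2 -> ACC=-9
Event 15 (EXEC): [IRQ1] PC=1: DEC 4 -> ACC=-13
Event 16 (EXEC): [IRQ1] PC=2: DEC 2 -> ACC=-15
Event 17 (EXEC): [IRQ1] PC=3: IRET -> resume MAIN at PC=3 (depth now 0)
Event 18 (EXEC): [MAIN] PC=3: INC 3 -> ACC=-12
Event 19 (EXEC): [MAIN] PC=4: INC 3 -> ACC=-9
Event 20 (EXEC): [MAIN] PC=5: HALT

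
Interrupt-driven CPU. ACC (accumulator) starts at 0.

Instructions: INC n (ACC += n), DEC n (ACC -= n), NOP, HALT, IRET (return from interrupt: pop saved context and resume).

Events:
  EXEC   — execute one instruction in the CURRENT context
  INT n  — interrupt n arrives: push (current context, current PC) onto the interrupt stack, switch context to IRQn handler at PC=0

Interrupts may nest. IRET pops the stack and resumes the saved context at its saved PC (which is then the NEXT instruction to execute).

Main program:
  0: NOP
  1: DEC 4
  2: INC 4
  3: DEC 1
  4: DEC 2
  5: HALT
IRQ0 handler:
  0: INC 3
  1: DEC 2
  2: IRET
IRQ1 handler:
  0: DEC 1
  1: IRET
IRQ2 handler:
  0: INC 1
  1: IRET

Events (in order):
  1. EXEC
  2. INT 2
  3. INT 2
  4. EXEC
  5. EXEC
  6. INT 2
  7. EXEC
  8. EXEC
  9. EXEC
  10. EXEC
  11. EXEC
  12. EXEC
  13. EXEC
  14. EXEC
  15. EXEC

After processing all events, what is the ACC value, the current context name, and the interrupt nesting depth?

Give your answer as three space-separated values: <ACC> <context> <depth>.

Answer: 0 MAIN 0

Derivation:
Event 1 (EXEC): [MAIN] PC=0: NOP
Event 2 (INT 2): INT 2 arrives: push (MAIN, PC=1), enter IRQ2 at PC=0 (depth now 1)
Event 3 (INT 2): INT 2 arrives: push (IRQ2, PC=0), enter IRQ2 at PC=0 (depth now 2)
Event 4 (EXEC): [IRQ2] PC=0: INC 1 -> ACC=1
Event 5 (EXEC): [IRQ2] PC=1: IRET -> resume IRQ2 at PC=0 (depth now 1)
Event 6 (INT 2): INT 2 arrives: push (IRQ2, PC=0), enter IRQ2 at PC=0 (depth now 2)
Event 7 (EXEC): [IRQ2] PC=0: INC 1 -> ACC=2
Event 8 (EXEC): [IRQ2] PC=1: IRET -> resume IRQ2 at PC=0 (depth now 1)
Event 9 (EXEC): [IRQ2] PC=0: INC 1 -> ACC=3
Event 10 (EXEC): [IRQ2] PC=1: IRET -> resume MAIN at PC=1 (depth now 0)
Event 11 (EXEC): [MAIN] PC=1: DEC 4 -> ACC=-1
Event 12 (EXEC): [MAIN] PC=2: INC 4 -> ACC=3
Event 13 (EXEC): [MAIN] PC=3: DEC 1 -> ACC=2
Event 14 (EXEC): [MAIN] PC=4: DEC 2 -> ACC=0
Event 15 (EXEC): [MAIN] PC=5: HALT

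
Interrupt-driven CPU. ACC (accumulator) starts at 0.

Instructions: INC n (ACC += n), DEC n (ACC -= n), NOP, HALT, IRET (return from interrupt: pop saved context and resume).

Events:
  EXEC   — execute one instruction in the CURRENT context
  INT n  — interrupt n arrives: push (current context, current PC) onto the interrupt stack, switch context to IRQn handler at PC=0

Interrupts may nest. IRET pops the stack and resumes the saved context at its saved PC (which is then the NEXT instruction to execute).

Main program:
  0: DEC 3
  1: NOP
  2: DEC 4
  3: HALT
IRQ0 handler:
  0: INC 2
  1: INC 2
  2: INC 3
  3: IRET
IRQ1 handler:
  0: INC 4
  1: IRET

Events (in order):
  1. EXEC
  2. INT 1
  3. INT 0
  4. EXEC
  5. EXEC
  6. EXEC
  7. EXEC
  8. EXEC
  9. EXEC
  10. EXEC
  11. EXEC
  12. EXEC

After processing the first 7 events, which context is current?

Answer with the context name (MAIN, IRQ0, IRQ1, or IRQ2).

Answer: IRQ1

Derivation:
Event 1 (EXEC): [MAIN] PC=0: DEC 3 -> ACC=-3
Event 2 (INT 1): INT 1 arrives: push (MAIN, PC=1), enter IRQ1 at PC=0 (depth now 1)
Event 3 (INT 0): INT 0 arrives: push (IRQ1, PC=0), enter IRQ0 at PC=0 (depth now 2)
Event 4 (EXEC): [IRQ0] PC=0: INC 2 -> ACC=-1
Event 5 (EXEC): [IRQ0] PC=1: INC 2 -> ACC=1
Event 6 (EXEC): [IRQ0] PC=2: INC 3 -> ACC=4
Event 7 (EXEC): [IRQ0] PC=3: IRET -> resume IRQ1 at PC=0 (depth now 1)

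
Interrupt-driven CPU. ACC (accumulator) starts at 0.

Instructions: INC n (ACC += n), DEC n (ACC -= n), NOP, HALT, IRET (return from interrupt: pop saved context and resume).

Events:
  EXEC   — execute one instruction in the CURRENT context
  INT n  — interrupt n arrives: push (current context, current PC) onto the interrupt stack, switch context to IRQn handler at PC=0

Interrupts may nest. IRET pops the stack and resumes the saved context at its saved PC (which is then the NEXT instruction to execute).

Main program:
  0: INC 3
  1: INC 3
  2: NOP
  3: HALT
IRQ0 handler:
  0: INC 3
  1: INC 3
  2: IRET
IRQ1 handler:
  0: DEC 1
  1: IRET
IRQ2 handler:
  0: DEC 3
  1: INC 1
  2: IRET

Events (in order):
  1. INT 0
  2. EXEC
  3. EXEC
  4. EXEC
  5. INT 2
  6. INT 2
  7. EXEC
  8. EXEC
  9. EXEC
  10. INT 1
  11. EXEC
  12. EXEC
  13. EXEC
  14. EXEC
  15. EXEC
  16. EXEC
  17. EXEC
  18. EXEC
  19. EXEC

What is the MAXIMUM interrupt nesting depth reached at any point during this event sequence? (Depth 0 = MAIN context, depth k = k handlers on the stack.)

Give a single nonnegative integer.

Event 1 (INT 0): INT 0 arrives: push (MAIN, PC=0), enter IRQ0 at PC=0 (depth now 1) [depth=1]
Event 2 (EXEC): [IRQ0] PC=0: INC 3 -> ACC=3 [depth=1]
Event 3 (EXEC): [IRQ0] PC=1: INC 3 -> ACC=6 [depth=1]
Event 4 (EXEC): [IRQ0] PC=2: IRET -> resume MAIN at PC=0 (depth now 0) [depth=0]
Event 5 (INT 2): INT 2 arrives: push (MAIN, PC=0), enter IRQ2 at PC=0 (depth now 1) [depth=1]
Event 6 (INT 2): INT 2 arrives: push (IRQ2, PC=0), enter IRQ2 at PC=0 (depth now 2) [depth=2]
Event 7 (EXEC): [IRQ2] PC=0: DEC 3 -> ACC=3 [depth=2]
Event 8 (EXEC): [IRQ2] PC=1: INC 1 -> ACC=4 [depth=2]
Event 9 (EXEC): [IRQ2] PC=2: IRET -> resume IRQ2 at PC=0 (depth now 1) [depth=1]
Event 10 (INT 1): INT 1 arrives: push (IRQ2, PC=0), enter IRQ1 at PC=0 (depth now 2) [depth=2]
Event 11 (EXEC): [IRQ1] PC=0: DEC 1 -> ACC=3 [depth=2]
Event 12 (EXEC): [IRQ1] PC=1: IRET -> resume IRQ2 at PC=0 (depth now 1) [depth=1]
Event 13 (EXEC): [IRQ2] PC=0: DEC 3 -> ACC=0 [depth=1]
Event 14 (EXEC): [IRQ2] PC=1: INC 1 -> ACC=1 [depth=1]
Event 15 (EXEC): [IRQ2] PC=2: IRET -> resume MAIN at PC=0 (depth now 0) [depth=0]
Event 16 (EXEC): [MAIN] PC=0: INC 3 -> ACC=4 [depth=0]
Event 17 (EXEC): [MAIN] PC=1: INC 3 -> ACC=7 [depth=0]
Event 18 (EXEC): [MAIN] PC=2: NOP [depth=0]
Event 19 (EXEC): [MAIN] PC=3: HALT [depth=0]
Max depth observed: 2

Answer: 2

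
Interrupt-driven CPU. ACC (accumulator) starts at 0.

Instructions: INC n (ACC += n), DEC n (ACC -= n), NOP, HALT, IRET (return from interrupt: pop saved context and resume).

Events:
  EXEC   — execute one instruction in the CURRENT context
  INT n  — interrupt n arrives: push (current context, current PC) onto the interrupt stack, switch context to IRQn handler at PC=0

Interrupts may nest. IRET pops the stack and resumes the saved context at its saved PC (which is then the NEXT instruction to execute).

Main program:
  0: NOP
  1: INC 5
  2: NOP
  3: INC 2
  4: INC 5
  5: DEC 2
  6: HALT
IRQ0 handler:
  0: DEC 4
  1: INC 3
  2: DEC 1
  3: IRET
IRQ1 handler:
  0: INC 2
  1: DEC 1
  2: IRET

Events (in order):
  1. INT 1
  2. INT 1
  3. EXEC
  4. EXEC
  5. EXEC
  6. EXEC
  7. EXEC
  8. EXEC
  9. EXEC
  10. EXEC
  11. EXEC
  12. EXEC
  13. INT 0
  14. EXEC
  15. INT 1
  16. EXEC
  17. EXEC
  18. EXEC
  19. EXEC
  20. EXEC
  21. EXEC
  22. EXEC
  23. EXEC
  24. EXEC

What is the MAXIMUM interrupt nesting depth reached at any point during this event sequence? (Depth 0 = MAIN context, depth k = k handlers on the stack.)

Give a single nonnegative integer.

Answer: 2

Derivation:
Event 1 (INT 1): INT 1 arrives: push (MAIN, PC=0), enter IRQ1 at PC=0 (depth now 1) [depth=1]
Event 2 (INT 1): INT 1 arrives: push (IRQ1, PC=0), enter IRQ1 at PC=0 (depth now 2) [depth=2]
Event 3 (EXEC): [IRQ1] PC=0: INC 2 -> ACC=2 [depth=2]
Event 4 (EXEC): [IRQ1] PC=1: DEC 1 -> ACC=1 [depth=2]
Event 5 (EXEC): [IRQ1] PC=2: IRET -> resume IRQ1 at PC=0 (depth now 1) [depth=1]
Event 6 (EXEC): [IRQ1] PC=0: INC 2 -> ACC=3 [depth=1]
Event 7 (EXEC): [IRQ1] PC=1: DEC 1 -> ACC=2 [depth=1]
Event 8 (EXEC): [IRQ1] PC=2: IRET -> resume MAIN at PC=0 (depth now 0) [depth=0]
Event 9 (EXEC): [MAIN] PC=0: NOP [depth=0]
Event 10 (EXEC): [MAIN] PC=1: INC 5 -> ACC=7 [depth=0]
Event 11 (EXEC): [MAIN] PC=2: NOP [depth=0]
Event 12 (EXEC): [MAIN] PC=3: INC 2 -> ACC=9 [depth=0]
Event 13 (INT 0): INT 0 arrives: push (MAIN, PC=4), enter IRQ0 at PC=0 (depth now 1) [depth=1]
Event 14 (EXEC): [IRQ0] PC=0: DEC 4 -> ACC=5 [depth=1]
Event 15 (INT 1): INT 1 arrives: push (IRQ0, PC=1), enter IRQ1 at PC=0 (depth now 2) [depth=2]
Event 16 (EXEC): [IRQ1] PC=0: INC 2 -> ACC=7 [depth=2]
Event 17 (EXEC): [IRQ1] PC=1: DEC 1 -> ACC=6 [depth=2]
Event 18 (EXEC): [IRQ1] PC=2: IRET -> resume IRQ0 at PC=1 (depth now 1) [depth=1]
Event 19 (EXEC): [IRQ0] PC=1: INC 3 -> ACC=9 [depth=1]
Event 20 (EXEC): [IRQ0] PC=2: DEC 1 -> ACC=8 [depth=1]
Event 21 (EXEC): [IRQ0] PC=3: IRET -> resume MAIN at PC=4 (depth now 0) [depth=0]
Event 22 (EXEC): [MAIN] PC=4: INC 5 -> ACC=13 [depth=0]
Event 23 (EXEC): [MAIN] PC=5: DEC 2 -> ACC=11 [depth=0]
Event 24 (EXEC): [MAIN] PC=6: HALT [depth=0]
Max depth observed: 2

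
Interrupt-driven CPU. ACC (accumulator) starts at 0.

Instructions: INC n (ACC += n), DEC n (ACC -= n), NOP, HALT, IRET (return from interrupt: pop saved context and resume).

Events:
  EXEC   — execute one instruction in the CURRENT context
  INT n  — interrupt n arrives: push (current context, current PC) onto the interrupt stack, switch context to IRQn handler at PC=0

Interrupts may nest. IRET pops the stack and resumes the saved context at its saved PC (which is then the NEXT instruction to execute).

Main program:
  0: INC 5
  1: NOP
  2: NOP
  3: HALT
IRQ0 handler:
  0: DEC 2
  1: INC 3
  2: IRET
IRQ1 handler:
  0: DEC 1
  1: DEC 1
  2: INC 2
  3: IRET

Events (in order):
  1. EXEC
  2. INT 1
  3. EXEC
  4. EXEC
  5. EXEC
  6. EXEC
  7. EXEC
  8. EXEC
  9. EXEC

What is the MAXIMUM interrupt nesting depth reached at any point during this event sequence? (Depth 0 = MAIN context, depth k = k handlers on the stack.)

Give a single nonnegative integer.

Event 1 (EXEC): [MAIN] PC=0: INC 5 -> ACC=5 [depth=0]
Event 2 (INT 1): INT 1 arrives: push (MAIN, PC=1), enter IRQ1 at PC=0 (depth now 1) [depth=1]
Event 3 (EXEC): [IRQ1] PC=0: DEC 1 -> ACC=4 [depth=1]
Event 4 (EXEC): [IRQ1] PC=1: DEC 1 -> ACC=3 [depth=1]
Event 5 (EXEC): [IRQ1] PC=2: INC 2 -> ACC=5 [depth=1]
Event 6 (EXEC): [IRQ1] PC=3: IRET -> resume MAIN at PC=1 (depth now 0) [depth=0]
Event 7 (EXEC): [MAIN] PC=1: NOP [depth=0]
Event 8 (EXEC): [MAIN] PC=2: NOP [depth=0]
Event 9 (EXEC): [MAIN] PC=3: HALT [depth=0]
Max depth observed: 1

Answer: 1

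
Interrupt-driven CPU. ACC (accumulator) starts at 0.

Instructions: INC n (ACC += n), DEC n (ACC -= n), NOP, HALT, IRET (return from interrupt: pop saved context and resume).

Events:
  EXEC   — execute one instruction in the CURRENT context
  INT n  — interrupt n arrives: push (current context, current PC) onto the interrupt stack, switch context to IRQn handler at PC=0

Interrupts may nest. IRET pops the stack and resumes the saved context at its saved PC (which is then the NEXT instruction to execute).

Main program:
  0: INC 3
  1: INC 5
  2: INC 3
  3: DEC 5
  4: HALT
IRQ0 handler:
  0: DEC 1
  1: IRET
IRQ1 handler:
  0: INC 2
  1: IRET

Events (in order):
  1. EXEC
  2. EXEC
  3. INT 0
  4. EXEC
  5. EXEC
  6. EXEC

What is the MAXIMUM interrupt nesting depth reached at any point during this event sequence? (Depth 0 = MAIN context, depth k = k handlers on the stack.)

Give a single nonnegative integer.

Event 1 (EXEC): [MAIN] PC=0: INC 3 -> ACC=3 [depth=0]
Event 2 (EXEC): [MAIN] PC=1: INC 5 -> ACC=8 [depth=0]
Event 3 (INT 0): INT 0 arrives: push (MAIN, PC=2), enter IRQ0 at PC=0 (depth now 1) [depth=1]
Event 4 (EXEC): [IRQ0] PC=0: DEC 1 -> ACC=7 [depth=1]
Event 5 (EXEC): [IRQ0] PC=1: IRET -> resume MAIN at PC=2 (depth now 0) [depth=0]
Event 6 (EXEC): [MAIN] PC=2: INC 3 -> ACC=10 [depth=0]
Max depth observed: 1

Answer: 1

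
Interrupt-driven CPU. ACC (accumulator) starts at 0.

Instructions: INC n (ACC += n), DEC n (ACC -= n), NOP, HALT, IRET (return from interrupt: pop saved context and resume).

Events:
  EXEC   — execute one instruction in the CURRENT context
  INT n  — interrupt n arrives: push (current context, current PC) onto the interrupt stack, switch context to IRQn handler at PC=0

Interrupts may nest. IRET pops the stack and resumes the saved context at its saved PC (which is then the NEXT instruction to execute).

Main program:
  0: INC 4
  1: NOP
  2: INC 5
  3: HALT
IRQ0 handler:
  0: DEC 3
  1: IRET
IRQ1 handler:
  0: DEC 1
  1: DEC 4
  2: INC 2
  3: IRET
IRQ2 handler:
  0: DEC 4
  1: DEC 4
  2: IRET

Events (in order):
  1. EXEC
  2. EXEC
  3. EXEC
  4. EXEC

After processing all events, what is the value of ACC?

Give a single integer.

Answer: 9

Derivation:
Event 1 (EXEC): [MAIN] PC=0: INC 4 -> ACC=4
Event 2 (EXEC): [MAIN] PC=1: NOP
Event 3 (EXEC): [MAIN] PC=2: INC 5 -> ACC=9
Event 4 (EXEC): [MAIN] PC=3: HALT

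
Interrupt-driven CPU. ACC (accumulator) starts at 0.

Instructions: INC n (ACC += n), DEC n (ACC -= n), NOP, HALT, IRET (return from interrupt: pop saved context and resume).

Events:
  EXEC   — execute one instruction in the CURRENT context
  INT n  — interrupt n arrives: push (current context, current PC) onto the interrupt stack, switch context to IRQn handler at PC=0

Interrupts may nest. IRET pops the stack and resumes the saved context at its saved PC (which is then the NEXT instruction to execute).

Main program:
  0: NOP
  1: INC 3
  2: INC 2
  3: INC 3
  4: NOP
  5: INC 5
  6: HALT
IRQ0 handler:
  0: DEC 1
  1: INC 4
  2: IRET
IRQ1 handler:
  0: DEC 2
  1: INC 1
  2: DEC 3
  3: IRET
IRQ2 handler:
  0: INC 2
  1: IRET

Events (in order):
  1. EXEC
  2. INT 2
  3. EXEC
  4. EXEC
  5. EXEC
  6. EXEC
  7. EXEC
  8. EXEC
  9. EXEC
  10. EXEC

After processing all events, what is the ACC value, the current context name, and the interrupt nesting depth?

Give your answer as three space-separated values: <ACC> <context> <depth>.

Event 1 (EXEC): [MAIN] PC=0: NOP
Event 2 (INT 2): INT 2 arrives: push (MAIN, PC=1), enter IRQ2 at PC=0 (depth now 1)
Event 3 (EXEC): [IRQ2] PC=0: INC 2 -> ACC=2
Event 4 (EXEC): [IRQ2] PC=1: IRET -> resume MAIN at PC=1 (depth now 0)
Event 5 (EXEC): [MAIN] PC=1: INC 3 -> ACC=5
Event 6 (EXEC): [MAIN] PC=2: INC 2 -> ACC=7
Event 7 (EXEC): [MAIN] PC=3: INC 3 -> ACC=10
Event 8 (EXEC): [MAIN] PC=4: NOP
Event 9 (EXEC): [MAIN] PC=5: INC 5 -> ACC=15
Event 10 (EXEC): [MAIN] PC=6: HALT

Answer: 15 MAIN 0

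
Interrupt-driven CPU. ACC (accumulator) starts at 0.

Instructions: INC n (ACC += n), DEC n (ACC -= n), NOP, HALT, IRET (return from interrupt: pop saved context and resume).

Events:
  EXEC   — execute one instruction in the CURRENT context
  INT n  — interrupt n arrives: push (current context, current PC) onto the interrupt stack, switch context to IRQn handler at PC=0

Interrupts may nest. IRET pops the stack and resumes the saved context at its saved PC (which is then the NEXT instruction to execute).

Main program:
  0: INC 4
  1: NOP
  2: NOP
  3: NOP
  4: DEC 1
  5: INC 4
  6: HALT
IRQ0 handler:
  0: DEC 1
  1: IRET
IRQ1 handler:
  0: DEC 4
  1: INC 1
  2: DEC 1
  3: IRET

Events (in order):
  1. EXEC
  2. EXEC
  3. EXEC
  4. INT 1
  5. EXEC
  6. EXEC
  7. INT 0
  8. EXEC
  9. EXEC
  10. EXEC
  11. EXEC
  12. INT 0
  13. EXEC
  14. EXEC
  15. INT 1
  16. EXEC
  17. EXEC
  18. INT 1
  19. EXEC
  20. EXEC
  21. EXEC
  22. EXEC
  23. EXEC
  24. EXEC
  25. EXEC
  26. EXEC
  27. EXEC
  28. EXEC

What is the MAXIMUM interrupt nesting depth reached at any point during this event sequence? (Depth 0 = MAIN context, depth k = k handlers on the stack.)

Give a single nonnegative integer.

Answer: 2

Derivation:
Event 1 (EXEC): [MAIN] PC=0: INC 4 -> ACC=4 [depth=0]
Event 2 (EXEC): [MAIN] PC=1: NOP [depth=0]
Event 3 (EXEC): [MAIN] PC=2: NOP [depth=0]
Event 4 (INT 1): INT 1 arrives: push (MAIN, PC=3), enter IRQ1 at PC=0 (depth now 1) [depth=1]
Event 5 (EXEC): [IRQ1] PC=0: DEC 4 -> ACC=0 [depth=1]
Event 6 (EXEC): [IRQ1] PC=1: INC 1 -> ACC=1 [depth=1]
Event 7 (INT 0): INT 0 arrives: push (IRQ1, PC=2), enter IRQ0 at PC=0 (depth now 2) [depth=2]
Event 8 (EXEC): [IRQ0] PC=0: DEC 1 -> ACC=0 [depth=2]
Event 9 (EXEC): [IRQ0] PC=1: IRET -> resume IRQ1 at PC=2 (depth now 1) [depth=1]
Event 10 (EXEC): [IRQ1] PC=2: DEC 1 -> ACC=-1 [depth=1]
Event 11 (EXEC): [IRQ1] PC=3: IRET -> resume MAIN at PC=3 (depth now 0) [depth=0]
Event 12 (INT 0): INT 0 arrives: push (MAIN, PC=3), enter IRQ0 at PC=0 (depth now 1) [depth=1]
Event 13 (EXEC): [IRQ0] PC=0: DEC 1 -> ACC=-2 [depth=1]
Event 14 (EXEC): [IRQ0] PC=1: IRET -> resume MAIN at PC=3 (depth now 0) [depth=0]
Event 15 (INT 1): INT 1 arrives: push (MAIN, PC=3), enter IRQ1 at PC=0 (depth now 1) [depth=1]
Event 16 (EXEC): [IRQ1] PC=0: DEC 4 -> ACC=-6 [depth=1]
Event 17 (EXEC): [IRQ1] PC=1: INC 1 -> ACC=-5 [depth=1]
Event 18 (INT 1): INT 1 arrives: push (IRQ1, PC=2), enter IRQ1 at PC=0 (depth now 2) [depth=2]
Event 19 (EXEC): [IRQ1] PC=0: DEC 4 -> ACC=-9 [depth=2]
Event 20 (EXEC): [IRQ1] PC=1: INC 1 -> ACC=-8 [depth=2]
Event 21 (EXEC): [IRQ1] PC=2: DEC 1 -> ACC=-9 [depth=2]
Event 22 (EXEC): [IRQ1] PC=3: IRET -> resume IRQ1 at PC=2 (depth now 1) [depth=1]
Event 23 (EXEC): [IRQ1] PC=2: DEC 1 -> ACC=-10 [depth=1]
Event 24 (EXEC): [IRQ1] PC=3: IRET -> resume MAIN at PC=3 (depth now 0) [depth=0]
Event 25 (EXEC): [MAIN] PC=3: NOP [depth=0]
Event 26 (EXEC): [MAIN] PC=4: DEC 1 -> ACC=-11 [depth=0]
Event 27 (EXEC): [MAIN] PC=5: INC 4 -> ACC=-7 [depth=0]
Event 28 (EXEC): [MAIN] PC=6: HALT [depth=0]
Max depth observed: 2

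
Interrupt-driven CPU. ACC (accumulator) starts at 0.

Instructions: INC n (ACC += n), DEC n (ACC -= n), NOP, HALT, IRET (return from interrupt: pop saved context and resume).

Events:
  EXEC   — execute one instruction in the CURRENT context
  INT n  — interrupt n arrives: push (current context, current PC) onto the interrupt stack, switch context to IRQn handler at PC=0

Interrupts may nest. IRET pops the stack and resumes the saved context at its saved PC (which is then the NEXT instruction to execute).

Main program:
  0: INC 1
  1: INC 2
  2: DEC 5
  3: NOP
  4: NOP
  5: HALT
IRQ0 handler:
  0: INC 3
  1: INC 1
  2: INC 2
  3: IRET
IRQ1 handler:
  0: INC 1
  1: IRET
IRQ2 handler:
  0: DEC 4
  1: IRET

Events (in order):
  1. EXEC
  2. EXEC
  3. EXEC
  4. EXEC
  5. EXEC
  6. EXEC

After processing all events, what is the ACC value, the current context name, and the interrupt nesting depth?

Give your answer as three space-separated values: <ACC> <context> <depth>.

Answer: -2 MAIN 0

Derivation:
Event 1 (EXEC): [MAIN] PC=0: INC 1 -> ACC=1
Event 2 (EXEC): [MAIN] PC=1: INC 2 -> ACC=3
Event 3 (EXEC): [MAIN] PC=2: DEC 5 -> ACC=-2
Event 4 (EXEC): [MAIN] PC=3: NOP
Event 5 (EXEC): [MAIN] PC=4: NOP
Event 6 (EXEC): [MAIN] PC=5: HALT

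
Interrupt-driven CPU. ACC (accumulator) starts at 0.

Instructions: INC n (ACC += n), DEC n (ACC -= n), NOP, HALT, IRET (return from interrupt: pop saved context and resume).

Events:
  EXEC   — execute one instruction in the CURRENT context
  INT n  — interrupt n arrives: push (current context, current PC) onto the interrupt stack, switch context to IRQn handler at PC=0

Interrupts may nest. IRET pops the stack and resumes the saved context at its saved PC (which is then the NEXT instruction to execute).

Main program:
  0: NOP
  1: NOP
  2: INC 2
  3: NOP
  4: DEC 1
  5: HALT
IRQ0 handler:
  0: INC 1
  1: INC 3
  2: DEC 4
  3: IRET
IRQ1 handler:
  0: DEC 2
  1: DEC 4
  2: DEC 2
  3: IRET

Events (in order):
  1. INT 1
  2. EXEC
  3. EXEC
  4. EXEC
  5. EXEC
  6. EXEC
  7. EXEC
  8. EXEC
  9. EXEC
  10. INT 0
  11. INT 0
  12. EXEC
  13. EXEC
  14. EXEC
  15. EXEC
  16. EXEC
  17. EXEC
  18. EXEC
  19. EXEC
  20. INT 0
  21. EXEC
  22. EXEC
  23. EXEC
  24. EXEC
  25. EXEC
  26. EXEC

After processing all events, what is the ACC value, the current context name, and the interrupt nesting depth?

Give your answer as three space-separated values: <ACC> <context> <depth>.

Answer: -7 MAIN 0

Derivation:
Event 1 (INT 1): INT 1 arrives: push (MAIN, PC=0), enter IRQ1 at PC=0 (depth now 1)
Event 2 (EXEC): [IRQ1] PC=0: DEC 2 -> ACC=-2
Event 3 (EXEC): [IRQ1] PC=1: DEC 4 -> ACC=-6
Event 4 (EXEC): [IRQ1] PC=2: DEC 2 -> ACC=-8
Event 5 (EXEC): [IRQ1] PC=3: IRET -> resume MAIN at PC=0 (depth now 0)
Event 6 (EXEC): [MAIN] PC=0: NOP
Event 7 (EXEC): [MAIN] PC=1: NOP
Event 8 (EXEC): [MAIN] PC=2: INC 2 -> ACC=-6
Event 9 (EXEC): [MAIN] PC=3: NOP
Event 10 (INT 0): INT 0 arrives: push (MAIN, PC=4), enter IRQ0 at PC=0 (depth now 1)
Event 11 (INT 0): INT 0 arrives: push (IRQ0, PC=0), enter IRQ0 at PC=0 (depth now 2)
Event 12 (EXEC): [IRQ0] PC=0: INC 1 -> ACC=-5
Event 13 (EXEC): [IRQ0] PC=1: INC 3 -> ACC=-2
Event 14 (EXEC): [IRQ0] PC=2: DEC 4 -> ACC=-6
Event 15 (EXEC): [IRQ0] PC=3: IRET -> resume IRQ0 at PC=0 (depth now 1)
Event 16 (EXEC): [IRQ0] PC=0: INC 1 -> ACC=-5
Event 17 (EXEC): [IRQ0] PC=1: INC 3 -> ACC=-2
Event 18 (EXEC): [IRQ0] PC=2: DEC 4 -> ACC=-6
Event 19 (EXEC): [IRQ0] PC=3: IRET -> resume MAIN at PC=4 (depth now 0)
Event 20 (INT 0): INT 0 arrives: push (MAIN, PC=4), enter IRQ0 at PC=0 (depth now 1)
Event 21 (EXEC): [IRQ0] PC=0: INC 1 -> ACC=-5
Event 22 (EXEC): [IRQ0] PC=1: INC 3 -> ACC=-2
Event 23 (EXEC): [IRQ0] PC=2: DEC 4 -> ACC=-6
Event 24 (EXEC): [IRQ0] PC=3: IRET -> resume MAIN at PC=4 (depth now 0)
Event 25 (EXEC): [MAIN] PC=4: DEC 1 -> ACC=-7
Event 26 (EXEC): [MAIN] PC=5: HALT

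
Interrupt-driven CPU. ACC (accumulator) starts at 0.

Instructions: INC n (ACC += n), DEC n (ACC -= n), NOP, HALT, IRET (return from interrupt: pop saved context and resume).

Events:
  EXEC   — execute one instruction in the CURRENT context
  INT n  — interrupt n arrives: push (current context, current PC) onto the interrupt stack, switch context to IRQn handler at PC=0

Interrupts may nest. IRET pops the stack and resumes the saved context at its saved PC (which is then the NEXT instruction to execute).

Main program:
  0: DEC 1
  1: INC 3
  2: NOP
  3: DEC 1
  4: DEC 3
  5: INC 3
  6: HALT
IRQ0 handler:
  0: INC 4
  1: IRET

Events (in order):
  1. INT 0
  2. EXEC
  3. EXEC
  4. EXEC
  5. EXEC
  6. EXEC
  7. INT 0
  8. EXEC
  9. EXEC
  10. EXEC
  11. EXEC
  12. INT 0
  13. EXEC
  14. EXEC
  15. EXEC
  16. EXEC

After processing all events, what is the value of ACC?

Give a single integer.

Event 1 (INT 0): INT 0 arrives: push (MAIN, PC=0), enter IRQ0 at PC=0 (depth now 1)
Event 2 (EXEC): [IRQ0] PC=0: INC 4 -> ACC=4
Event 3 (EXEC): [IRQ0] PC=1: IRET -> resume MAIN at PC=0 (depth now 0)
Event 4 (EXEC): [MAIN] PC=0: DEC 1 -> ACC=3
Event 5 (EXEC): [MAIN] PC=1: INC 3 -> ACC=6
Event 6 (EXEC): [MAIN] PC=2: NOP
Event 7 (INT 0): INT 0 arrives: push (MAIN, PC=3), enter IRQ0 at PC=0 (depth now 1)
Event 8 (EXEC): [IRQ0] PC=0: INC 4 -> ACC=10
Event 9 (EXEC): [IRQ0] PC=1: IRET -> resume MAIN at PC=3 (depth now 0)
Event 10 (EXEC): [MAIN] PC=3: DEC 1 -> ACC=9
Event 11 (EXEC): [MAIN] PC=4: DEC 3 -> ACC=6
Event 12 (INT 0): INT 0 arrives: push (MAIN, PC=5), enter IRQ0 at PC=0 (depth now 1)
Event 13 (EXEC): [IRQ0] PC=0: INC 4 -> ACC=10
Event 14 (EXEC): [IRQ0] PC=1: IRET -> resume MAIN at PC=5 (depth now 0)
Event 15 (EXEC): [MAIN] PC=5: INC 3 -> ACC=13
Event 16 (EXEC): [MAIN] PC=6: HALT

Answer: 13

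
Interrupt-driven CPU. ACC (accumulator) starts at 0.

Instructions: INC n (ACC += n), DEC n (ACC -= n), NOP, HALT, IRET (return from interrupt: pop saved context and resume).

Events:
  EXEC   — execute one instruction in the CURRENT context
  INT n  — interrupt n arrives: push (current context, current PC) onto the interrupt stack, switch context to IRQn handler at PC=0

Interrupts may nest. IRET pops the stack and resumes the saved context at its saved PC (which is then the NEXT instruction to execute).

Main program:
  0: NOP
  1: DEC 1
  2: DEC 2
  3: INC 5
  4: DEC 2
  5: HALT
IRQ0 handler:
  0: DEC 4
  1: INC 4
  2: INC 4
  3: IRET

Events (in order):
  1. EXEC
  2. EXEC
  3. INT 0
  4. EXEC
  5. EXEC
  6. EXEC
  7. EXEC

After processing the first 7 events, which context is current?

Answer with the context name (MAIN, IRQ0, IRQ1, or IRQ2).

Answer: MAIN

Derivation:
Event 1 (EXEC): [MAIN] PC=0: NOP
Event 2 (EXEC): [MAIN] PC=1: DEC 1 -> ACC=-1
Event 3 (INT 0): INT 0 arrives: push (MAIN, PC=2), enter IRQ0 at PC=0 (depth now 1)
Event 4 (EXEC): [IRQ0] PC=0: DEC 4 -> ACC=-5
Event 5 (EXEC): [IRQ0] PC=1: INC 4 -> ACC=-1
Event 6 (EXEC): [IRQ0] PC=2: INC 4 -> ACC=3
Event 7 (EXEC): [IRQ0] PC=3: IRET -> resume MAIN at PC=2 (depth now 0)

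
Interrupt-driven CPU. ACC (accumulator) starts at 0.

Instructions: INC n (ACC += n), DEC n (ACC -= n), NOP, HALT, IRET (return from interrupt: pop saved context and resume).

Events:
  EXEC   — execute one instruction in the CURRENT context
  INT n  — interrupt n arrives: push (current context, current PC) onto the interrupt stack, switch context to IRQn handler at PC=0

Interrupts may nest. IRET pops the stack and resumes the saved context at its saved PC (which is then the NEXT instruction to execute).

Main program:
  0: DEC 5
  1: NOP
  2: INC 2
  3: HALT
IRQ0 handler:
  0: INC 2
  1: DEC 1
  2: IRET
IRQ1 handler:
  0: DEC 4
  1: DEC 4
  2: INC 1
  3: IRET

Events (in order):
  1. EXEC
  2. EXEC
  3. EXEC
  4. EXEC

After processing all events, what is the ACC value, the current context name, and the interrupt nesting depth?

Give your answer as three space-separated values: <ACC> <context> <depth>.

Answer: -3 MAIN 0

Derivation:
Event 1 (EXEC): [MAIN] PC=0: DEC 5 -> ACC=-5
Event 2 (EXEC): [MAIN] PC=1: NOP
Event 3 (EXEC): [MAIN] PC=2: INC 2 -> ACC=-3
Event 4 (EXEC): [MAIN] PC=3: HALT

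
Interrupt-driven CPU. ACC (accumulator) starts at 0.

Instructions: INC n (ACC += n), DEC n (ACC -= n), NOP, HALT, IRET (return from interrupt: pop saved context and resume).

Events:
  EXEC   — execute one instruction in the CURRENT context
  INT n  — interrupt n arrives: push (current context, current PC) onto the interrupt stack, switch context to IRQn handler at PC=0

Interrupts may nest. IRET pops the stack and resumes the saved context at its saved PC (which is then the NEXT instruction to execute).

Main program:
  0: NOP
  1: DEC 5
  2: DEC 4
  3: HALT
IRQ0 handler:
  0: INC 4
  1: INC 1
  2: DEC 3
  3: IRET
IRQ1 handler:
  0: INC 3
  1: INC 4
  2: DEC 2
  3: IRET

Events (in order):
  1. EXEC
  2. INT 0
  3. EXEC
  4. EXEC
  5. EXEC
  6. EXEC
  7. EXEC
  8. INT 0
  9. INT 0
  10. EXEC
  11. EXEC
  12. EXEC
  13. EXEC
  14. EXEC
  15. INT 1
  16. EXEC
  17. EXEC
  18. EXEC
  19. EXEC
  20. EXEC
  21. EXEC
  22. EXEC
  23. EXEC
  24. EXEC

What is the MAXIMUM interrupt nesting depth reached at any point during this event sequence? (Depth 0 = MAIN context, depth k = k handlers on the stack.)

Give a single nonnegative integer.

Event 1 (EXEC): [MAIN] PC=0: NOP [depth=0]
Event 2 (INT 0): INT 0 arrives: push (MAIN, PC=1), enter IRQ0 at PC=0 (depth now 1) [depth=1]
Event 3 (EXEC): [IRQ0] PC=0: INC 4 -> ACC=4 [depth=1]
Event 4 (EXEC): [IRQ0] PC=1: INC 1 -> ACC=5 [depth=1]
Event 5 (EXEC): [IRQ0] PC=2: DEC 3 -> ACC=2 [depth=1]
Event 6 (EXEC): [IRQ0] PC=3: IRET -> resume MAIN at PC=1 (depth now 0) [depth=0]
Event 7 (EXEC): [MAIN] PC=1: DEC 5 -> ACC=-3 [depth=0]
Event 8 (INT 0): INT 0 arrives: push (MAIN, PC=2), enter IRQ0 at PC=0 (depth now 1) [depth=1]
Event 9 (INT 0): INT 0 arrives: push (IRQ0, PC=0), enter IRQ0 at PC=0 (depth now 2) [depth=2]
Event 10 (EXEC): [IRQ0] PC=0: INC 4 -> ACC=1 [depth=2]
Event 11 (EXEC): [IRQ0] PC=1: INC 1 -> ACC=2 [depth=2]
Event 12 (EXEC): [IRQ0] PC=2: DEC 3 -> ACC=-1 [depth=2]
Event 13 (EXEC): [IRQ0] PC=3: IRET -> resume IRQ0 at PC=0 (depth now 1) [depth=1]
Event 14 (EXEC): [IRQ0] PC=0: INC 4 -> ACC=3 [depth=1]
Event 15 (INT 1): INT 1 arrives: push (IRQ0, PC=1), enter IRQ1 at PC=0 (depth now 2) [depth=2]
Event 16 (EXEC): [IRQ1] PC=0: INC 3 -> ACC=6 [depth=2]
Event 17 (EXEC): [IRQ1] PC=1: INC 4 -> ACC=10 [depth=2]
Event 18 (EXEC): [IRQ1] PC=2: DEC 2 -> ACC=8 [depth=2]
Event 19 (EXEC): [IRQ1] PC=3: IRET -> resume IRQ0 at PC=1 (depth now 1) [depth=1]
Event 20 (EXEC): [IRQ0] PC=1: INC 1 -> ACC=9 [depth=1]
Event 21 (EXEC): [IRQ0] PC=2: DEC 3 -> ACC=6 [depth=1]
Event 22 (EXEC): [IRQ0] PC=3: IRET -> resume MAIN at PC=2 (depth now 0) [depth=0]
Event 23 (EXEC): [MAIN] PC=2: DEC 4 -> ACC=2 [depth=0]
Event 24 (EXEC): [MAIN] PC=3: HALT [depth=0]
Max depth observed: 2

Answer: 2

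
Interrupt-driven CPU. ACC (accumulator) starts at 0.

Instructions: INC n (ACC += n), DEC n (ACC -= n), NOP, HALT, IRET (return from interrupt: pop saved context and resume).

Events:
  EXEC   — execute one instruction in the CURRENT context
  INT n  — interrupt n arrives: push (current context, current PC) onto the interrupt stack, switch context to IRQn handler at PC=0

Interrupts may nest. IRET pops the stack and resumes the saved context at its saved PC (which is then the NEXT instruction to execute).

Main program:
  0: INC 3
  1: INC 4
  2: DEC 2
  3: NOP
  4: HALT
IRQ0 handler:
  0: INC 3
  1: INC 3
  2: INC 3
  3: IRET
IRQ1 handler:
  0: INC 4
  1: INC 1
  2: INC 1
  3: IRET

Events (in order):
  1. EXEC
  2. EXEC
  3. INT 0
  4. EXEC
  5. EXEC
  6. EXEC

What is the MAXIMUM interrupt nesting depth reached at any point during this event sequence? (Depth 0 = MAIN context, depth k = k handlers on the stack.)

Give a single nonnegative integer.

Event 1 (EXEC): [MAIN] PC=0: INC 3 -> ACC=3 [depth=0]
Event 2 (EXEC): [MAIN] PC=1: INC 4 -> ACC=7 [depth=0]
Event 3 (INT 0): INT 0 arrives: push (MAIN, PC=2), enter IRQ0 at PC=0 (depth now 1) [depth=1]
Event 4 (EXEC): [IRQ0] PC=0: INC 3 -> ACC=10 [depth=1]
Event 5 (EXEC): [IRQ0] PC=1: INC 3 -> ACC=13 [depth=1]
Event 6 (EXEC): [IRQ0] PC=2: INC 3 -> ACC=16 [depth=1]
Max depth observed: 1

Answer: 1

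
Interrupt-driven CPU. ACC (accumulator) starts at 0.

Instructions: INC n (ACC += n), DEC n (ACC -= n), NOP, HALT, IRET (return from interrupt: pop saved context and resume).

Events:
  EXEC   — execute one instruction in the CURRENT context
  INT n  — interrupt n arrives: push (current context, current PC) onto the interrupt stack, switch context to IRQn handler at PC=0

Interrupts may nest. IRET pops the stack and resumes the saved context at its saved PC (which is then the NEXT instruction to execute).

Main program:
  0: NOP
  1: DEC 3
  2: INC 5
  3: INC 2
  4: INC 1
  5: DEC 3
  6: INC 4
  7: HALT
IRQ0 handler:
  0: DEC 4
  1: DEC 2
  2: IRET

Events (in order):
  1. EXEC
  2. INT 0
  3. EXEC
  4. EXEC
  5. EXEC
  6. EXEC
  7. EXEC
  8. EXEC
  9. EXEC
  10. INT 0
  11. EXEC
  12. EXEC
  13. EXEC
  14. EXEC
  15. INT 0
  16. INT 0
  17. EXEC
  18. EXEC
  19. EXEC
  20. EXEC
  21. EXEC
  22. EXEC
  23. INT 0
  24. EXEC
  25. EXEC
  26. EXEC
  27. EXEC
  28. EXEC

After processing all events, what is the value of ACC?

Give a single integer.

Event 1 (EXEC): [MAIN] PC=0: NOP
Event 2 (INT 0): INT 0 arrives: push (MAIN, PC=1), enter IRQ0 at PC=0 (depth now 1)
Event 3 (EXEC): [IRQ0] PC=0: DEC 4 -> ACC=-4
Event 4 (EXEC): [IRQ0] PC=1: DEC 2 -> ACC=-6
Event 5 (EXEC): [IRQ0] PC=2: IRET -> resume MAIN at PC=1 (depth now 0)
Event 6 (EXEC): [MAIN] PC=1: DEC 3 -> ACC=-9
Event 7 (EXEC): [MAIN] PC=2: INC 5 -> ACC=-4
Event 8 (EXEC): [MAIN] PC=3: INC 2 -> ACC=-2
Event 9 (EXEC): [MAIN] PC=4: INC 1 -> ACC=-1
Event 10 (INT 0): INT 0 arrives: push (MAIN, PC=5), enter IRQ0 at PC=0 (depth now 1)
Event 11 (EXEC): [IRQ0] PC=0: DEC 4 -> ACC=-5
Event 12 (EXEC): [IRQ0] PC=1: DEC 2 -> ACC=-7
Event 13 (EXEC): [IRQ0] PC=2: IRET -> resume MAIN at PC=5 (depth now 0)
Event 14 (EXEC): [MAIN] PC=5: DEC 3 -> ACC=-10
Event 15 (INT 0): INT 0 arrives: push (MAIN, PC=6), enter IRQ0 at PC=0 (depth now 1)
Event 16 (INT 0): INT 0 arrives: push (IRQ0, PC=0), enter IRQ0 at PC=0 (depth now 2)
Event 17 (EXEC): [IRQ0] PC=0: DEC 4 -> ACC=-14
Event 18 (EXEC): [IRQ0] PC=1: DEC 2 -> ACC=-16
Event 19 (EXEC): [IRQ0] PC=2: IRET -> resume IRQ0 at PC=0 (depth now 1)
Event 20 (EXEC): [IRQ0] PC=0: DEC 4 -> ACC=-20
Event 21 (EXEC): [IRQ0] PC=1: DEC 2 -> ACC=-22
Event 22 (EXEC): [IRQ0] PC=2: IRET -> resume MAIN at PC=6 (depth now 0)
Event 23 (INT 0): INT 0 arrives: push (MAIN, PC=6), enter IRQ0 at PC=0 (depth now 1)
Event 24 (EXEC): [IRQ0] PC=0: DEC 4 -> ACC=-26
Event 25 (EXEC): [IRQ0] PC=1: DEC 2 -> ACC=-28
Event 26 (EXEC): [IRQ0] PC=2: IRET -> resume MAIN at PC=6 (depth now 0)
Event 27 (EXEC): [MAIN] PC=6: INC 4 -> ACC=-24
Event 28 (EXEC): [MAIN] PC=7: HALT

Answer: -24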